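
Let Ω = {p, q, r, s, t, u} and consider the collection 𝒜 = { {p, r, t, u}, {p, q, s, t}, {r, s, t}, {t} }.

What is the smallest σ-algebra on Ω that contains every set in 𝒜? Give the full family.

Take S₀ = 𝒜 ∪ {∅, Ω} = { {}, {t}, {r, s, t}, {p, q, s, t}, {p, r, t, u}, Ω }.
Round 1: +6 →
  {q, s}  = Ω∖{p, r, t, u}
  {r, u}  = Ω∖{p, q, s, t}
  {p, q, u}  = Ω∖{r, s, t}
  {p, q, r, s, t}  = {r, s, t} ∪ {p, q, s, t}
  {p, q, r, s, u}  = Ω∖{t}
  {p, r, s, t, u}  = {p, r, t, u} ∪ {r, s, t}
  |family| = 12
Round 2: 12 new —
  {q}  = Ω∖{p, r, s, t, u}
  {u}  = Ω∖{p, q, r, s, t}
  {q, s, t}  = {t} ∪ {q, s}
  {r, t, u}  = {t} ∪ {r, u}
  {p, q, r, u}  = {r, u} ∪ {p, q, u}
  {p, q, s, u}  = {p, q, u} ∪ {q, s}
  {p, q, t, u}  = {t} ∪ {p, q, u}
  {q, r, s, t}  = {r, s, t} ∪ {q, s}
  {q, r, s, u}  = {r, u} ∪ {q, s}
  {r, s, t, u}  = {r, s, t} ∪ {r, u}
  {p, q, r, t, u}  = {p, r, t, u} ∪ {p, q, u}
  {p, q, s, t, u}  = {p, q, s, t} ∪ {p, q, u}
  |family| = 24
Round 3. New:
  {r}  = Ω∖{p, q, s, t, u}
  {s}  = Ω∖{p, q, r, t, u}
  {p, q}  = Ω∖{r, s, t, u}
  {p, t}  = Ω∖{q, r, s, u}
  {p, u}  = Ω∖{q, r, s, t}
  {q, t}  = {q} ∪ {t}
  {q, u}  = {q} ∪ {u}
  {r, s}  = Ω∖{p, q, t, u}
  {r, t}  = Ω∖{p, q, s, u}
  {s, t}  = Ω∖{p, q, r, u}
  {t, u}  = {u} ∪ {t}
  {p, q, s}  = Ω∖{r, t, u}
  {p, r, u}  = Ω∖{q, s, t}
  {q, r, u}  = {q} ∪ {r, u}
  {q, s, u}  = {q, s} ∪ {u}
  {q, r, t, u}  = {q} ∪ {r, t, u}
  {q, s, t, u}  = {q, s, t} ∪ {u}
  {q, r, s, t, u}  = {r, s, t} ∪ {q, r, s, u}
  |family| = 42
Round 4: +21 →
  {p}  = Ω∖{q, r, s, t, u}
  {p, r}  = Ω∖{q, s, t, u}
  {p, s}  = Ω∖{q, r, t, u}
  {q, r}  = {q} ∪ {r}
  {s, u}  = {s} ∪ {u}
  {p, q, r}  = {p, q} ∪ {r}
  {p, q, t}  = {q} ∪ {p, t}
  {p, r, t}  = Ω∖{q, s, u}
  {p, s, t}  = Ω∖{q, r, u}
  {p, s, u}  = {p, u} ∪ {s}
  {p, t, u}  = {p, u} ∪ {t, u}
  {q, r, s}  = {r, s} ∪ {q}
  {q, r, t}  = {q} ∪ {r, t}
  {q, t, u}  = {q} ∪ {t, u}
  {r, s, u}  = {r, s} ∪ {r, u}
  {s, t, u}  = {s, t} ∪ {t, u}
  {p, q, r, s}  = Ω∖{t, u}
  {p, q, r, t}  = {r, t} ∪ {p, q}
  {p, r, s, t}  = Ω∖{q, u}
  {p, r, s, u}  = Ω∖{q, t}
  {p, s, t, u}  = {p, u} ∪ {s, t}
  |family| = 63
Round 5 (1 new):
  {p, r, s}  = Ω∖{q, t, u}
  |family| = 64
Round 6: closed — nothing new.

Hence σ(𝒜) has 64 members: { {}, {p}, {q}, {r}, {s}, {t}, {u}, {p, q}, {p, r}, {p, s}, {p, t}, {p, u}, {q, r}, {q, s}, {q, t}, {q, u}, {r, s}, {r, t}, {r, u}, {s, t}, {s, u}, {t, u}, {p, q, r}, {p, q, s}, {p, q, t}, {p, q, u}, {p, r, s}, {p, r, t}, {p, r, u}, {p, s, t}, {p, s, u}, {p, t, u}, {q, r, s}, {q, r, t}, {q, r, u}, {q, s, t}, {q, s, u}, {q, t, u}, {r, s, t}, {r, s, u}, {r, t, u}, {s, t, u}, {p, q, r, s}, {p, q, r, t}, {p, q, r, u}, {p, q, s, t}, {p, q, s, u}, {p, q, t, u}, {p, r, s, t}, {p, r, s, u}, {p, r, t, u}, {p, s, t, u}, {q, r, s, t}, {q, r, s, u}, {q, r, t, u}, {q, s, t, u}, {r, s, t, u}, {p, q, r, s, t}, {p, q, r, s, u}, {p, q, r, t, u}, {p, q, s, t, u}, {p, r, s, t, u}, {q, r, s, t, u}, Ω }.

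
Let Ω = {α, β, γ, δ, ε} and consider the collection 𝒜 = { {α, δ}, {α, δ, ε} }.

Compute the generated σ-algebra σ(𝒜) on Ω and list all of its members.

Answer: σ(𝒜) = { ∅, {ε}, {α, δ}, {β, γ}, {α, δ, ε}, {β, γ, ε}, {α, β, γ, δ}, Ω }

Working:
Initial family (4 sets): { ∅, {α, δ}, {α, δ, ε}, Ω }.
Round 1. New:
  {β, γ}  = ᶜ of {α, δ, ε}
  {β, γ, ε}  = ᶜ of {α, δ}
  (now 6)
Round 2: +1 →
  {α, β, γ, δ}  = {β, γ} ∪ {α, δ}
  (now 7)
Round 3. New:
  {ε}  = ᶜ of {α, β, γ, δ}
  (now 8)
Round 4 adds nothing — fixpoint reached.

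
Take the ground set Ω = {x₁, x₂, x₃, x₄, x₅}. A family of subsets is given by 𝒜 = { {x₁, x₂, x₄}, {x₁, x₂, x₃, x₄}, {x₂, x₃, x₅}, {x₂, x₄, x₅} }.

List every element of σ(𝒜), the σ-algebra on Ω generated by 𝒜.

Begin from { {}, {x₁, x₂, x₄}, {x₂, x₃, x₅}, {x₂, x₄, x₅}, {x₁, x₂, x₃, x₄}, Ω } (that is, 𝒜 plus ∅ and Ω).
Round 1 (6 new):
  {x₅}  = complement {x₁, x₂, x₃, x₄}
  {x₁, x₃}  = complement {x₂, x₄, x₅}
  {x₁, x₄}  = complement {x₂, x₃, x₅}
  {x₃, x₅}  = complement {x₁, x₂, x₄}
  {x₁, x₂, x₄, x₅}  = {x₁, x₂, x₄} ∪ {x₂, x₄, x₅}
  {x₂, x₃, x₄, x₅}  = {x₂, x₃, x₅} ∪ {x₂, x₄, x₅}
  — 12 sets.
Round 2 adds 7:
  {x₁}  = complement {x₂, x₃, x₄, x₅}
  {x₃}  = complement {x₁, x₂, x₄, x₅}
  {x₁, x₃, x₄}  = {x₁, x₄} ∪ {x₁, x₃}
  {x₁, x₃, x₅}  = {x₅} ∪ {x₁, x₃}
  {x₁, x₄, x₅}  = {x₅} ∪ {x₁, x₄}
  {x₁, x₂, x₃, x₅}  = {x₂, x₃, x₅} ∪ {x₁, x₃}
  {x₁, x₃, x₄, x₅}  = {x₁, x₄} ∪ {x₃, x₅}
  — 19 sets.
Round 3 (6 new):
  {x₂}  = complement {x₁, x₃, x₄, x₅}
  {x₄}  = complement {x₁, x₂, x₃, x₅}
  {x₁, x₅}  = {x₅} ∪ {x₁}
  {x₂, x₃}  = complement {x₁, x₄, x₅}
  {x₂, x₄}  = complement {x₁, x₃, x₅}
  {x₂, x₅}  = complement {x₁, x₃, x₄}
  — 25 sets.
Round 4 (7 new):
  {x₁, x₂}  = {x₂} ∪ {x₁}
  {x₃, x₄}  = {x₃} ∪ {x₄}
  {x₄, x₅}  = {x₅} ∪ {x₄}
  {x₁, x₂, x₃}  = {x₂} ∪ {x₁, x₃}
  {x₁, x₂, x₅}  = {x₂, x₅} ∪ {x₁, x₅}
  {x₂, x₃, x₄}  = complement {x₁, x₅}
  {x₃, x₄, x₅}  = {x₄} ∪ {x₃, x₅}
  — 32 sets.
Round 5: closed — nothing new.

Hence σ(𝒜) has 32 members: { {}, {x₁}, {x₂}, {x₃}, {x₄}, {x₅}, {x₁, x₂}, {x₁, x₃}, {x₁, x₄}, {x₁, x₅}, {x₂, x₃}, {x₂, x₄}, {x₂, x₅}, {x₃, x₄}, {x₃, x₅}, {x₄, x₅}, {x₁, x₂, x₃}, {x₁, x₂, x₄}, {x₁, x₂, x₅}, {x₁, x₃, x₄}, {x₁, x₃, x₅}, {x₁, x₄, x₅}, {x₂, x₃, x₄}, {x₂, x₃, x₅}, {x₂, x₄, x₅}, {x₃, x₄, x₅}, {x₁, x₂, x₃, x₄}, {x₁, x₂, x₃, x₅}, {x₁, x₂, x₄, x₅}, {x₁, x₃, x₄, x₅}, {x₂, x₃, x₄, x₅}, Ω }.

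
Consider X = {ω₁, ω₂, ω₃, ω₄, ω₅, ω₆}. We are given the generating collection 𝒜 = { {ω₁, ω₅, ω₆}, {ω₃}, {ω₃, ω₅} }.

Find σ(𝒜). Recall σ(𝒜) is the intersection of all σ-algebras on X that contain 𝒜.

|σ(𝒜)| = 16.  σ(𝒜) = { {}, {ω₃}, {ω₅}, {ω₁, ω₆}, {ω₂, ω₄}, {ω₃, ω₅}, {ω₁, ω₃, ω₆}, {ω₁, ω₅, ω₆}, {ω₂, ω₃, ω₄}, {ω₂, ω₄, ω₅}, {ω₁, ω₂, ω₄, ω₆}, {ω₁, ω₃, ω₅, ω₆}, {ω₂, ω₃, ω₄, ω₅}, {ω₁, ω₂, ω₃, ω₄, ω₆}, {ω₁, ω₂, ω₄, ω₅, ω₆}, X }

Working:
Take S₀ = 𝒜 ∪ {∅, X} = { {}, {ω₃}, {ω₃, ω₅}, {ω₁, ω₅, ω₆}, X }.
Pass 1 (4 new):
  {ω₂, ω₃, ω₄}  = complement {ω₁, ω₅, ω₆}
  {ω₁, ω₂, ω₄, ω₆}  = complement {ω₃, ω₅}
  {ω₁, ω₃, ω₅, ω₆}  = {ω₃} ∪ {ω₁, ω₅, ω₆}
  {ω₁, ω₂, ω₄, ω₅, ω₆}  = complement {ω₃}
  — 9 sets.
Pass 2 (3 new):
  {ω₂, ω₄}  = complement {ω₁, ω₃, ω₅, ω₆}
  {ω₂, ω₃, ω₄, ω₅}  = {ω₂, ω₃, ω₄} ∪ {ω₃, ω₅}
  {ω₁, ω₂, ω₃, ω₄, ω₆}  = {ω₂, ω₃, ω₄} ∪ {ω₁, ω₂, ω₄, ω₆}
  — 12 sets.
Pass 3. New:
  {ω₅}  = complement {ω₁, ω₂, ω₃, ω₄, ω₆}
  {ω₁, ω₆}  = complement {ω₂, ω₃, ω₄, ω₅}
  — 14 sets.
Pass 4: 2 new —
  {ω₁, ω₃, ω₆}  = {ω₃} ∪ {ω₁, ω₆}
  {ω₂, ω₄, ω₅}  = {ω₂, ω₄} ∪ {ω₅}
  — 16 sets.
Pass 5 adds nothing — fixpoint reached.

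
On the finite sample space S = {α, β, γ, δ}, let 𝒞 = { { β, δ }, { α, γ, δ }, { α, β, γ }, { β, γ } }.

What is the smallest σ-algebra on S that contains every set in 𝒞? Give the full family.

|σ(𝒞)| = 16.  σ(𝒞) = { ∅, { α }, { β }, { γ }, { δ }, { α, β }, { α, γ }, { α, δ }, { β, γ }, { β, δ }, { γ, δ }, { α, β, γ }, { α, β, δ }, { α, γ, δ }, { β, γ, δ }, S }

Derivation:
Initial family (6 sets): { ∅, { β, γ }, { β, δ }, { α, β, γ }, { α, γ, δ }, S }.
Round 1 adds 5:
  { β }  = ᶜ of { α, γ, δ }
  { δ }  = ᶜ of { α, β, γ }
  { α, γ }  = ᶜ of { β, δ }
  { α, δ }  = ᶜ of { β, γ }
  { β, γ, δ }  = { β, γ } ∪ { β, δ }
  |family| = 11
Round 2 adds 2:
  { α }  = ᶜ of { β, γ, δ }
  { α, β, δ }  = { β } ∪ { α, δ }
  |family| = 13
Round 3: 2 new —
  { γ }  = ᶜ of { α, β, δ }
  { α, β }  = { β } ∪ { α }
  |family| = 15
Round 4 adds 1:
  { γ, δ }  = ᶜ of { α, β }
  |family| = 16
Round 5 adds nothing — fixpoint reached.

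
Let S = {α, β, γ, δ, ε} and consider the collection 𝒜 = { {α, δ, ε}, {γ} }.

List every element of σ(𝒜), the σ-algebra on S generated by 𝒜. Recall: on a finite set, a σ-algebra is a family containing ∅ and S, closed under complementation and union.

|σ(𝒜)| = 8.  σ(𝒜) = { ∅, {β}, {γ}, {β, γ}, {α, δ, ε}, {α, β, δ, ε}, {α, γ, δ, ε}, S }

Trace:
Initial family (4 sets): { ∅, {γ}, {α, δ, ε}, S }.
Pass 1 adds 3:
  {β, γ}  = {α, δ, ε}ᶜ
  {α, β, δ, ε}  = {γ}ᶜ
  {α, γ, δ, ε}  = {γ} ∪ {α, δ, ε}
  (now 7)
Pass 2: 1 new —
  {β}  = {α, γ, δ, ε}ᶜ
  (now 8)
Pass 3: closed — nothing new.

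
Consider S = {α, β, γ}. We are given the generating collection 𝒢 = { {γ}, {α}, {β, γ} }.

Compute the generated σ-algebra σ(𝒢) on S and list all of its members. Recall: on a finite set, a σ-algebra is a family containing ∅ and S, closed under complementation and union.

σ(𝒢) = { {}, {α}, {β}, {γ}, {α, β}, {α, γ}, {β, γ}, S }

Trace:
Begin from { {}, {α}, {γ}, {β, γ}, S } (that is, 𝒢 plus ∅ and S).
Round 1: 2 new —
  {α, β}  = {γ}ᶜ
  {α, γ}  = {γ} ∪ {α}
  (now 7)
Round 2: 1 new —
  {β}  = {α, γ}ᶜ
  (now 8)
Round 3: stable.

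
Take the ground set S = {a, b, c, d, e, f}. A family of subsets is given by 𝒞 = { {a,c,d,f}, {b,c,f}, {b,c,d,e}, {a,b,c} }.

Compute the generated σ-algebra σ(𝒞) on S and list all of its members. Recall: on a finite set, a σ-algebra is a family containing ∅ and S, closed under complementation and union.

Start: 𝒞 ∪ {∅, S} = { ∅, {a,b,c}, {b,c,f}, {a,c,d,f}, {b,c,d,e}, S }.
Pass 1: 8 new —
  {a,f}  = complement {b,c,d,e}
  {b,e}  = complement {a,c,d,f}
  {a,d,e}  = complement {b,c,f}
  {d,e,f}  = complement {a,b,c}
  {a,b,c,f}  = {a,b,c} ∪ {b,c,f}
  {a,b,c,d,e}  = {a,b,c} ∪ {b,c,d,e}
  {a,b,c,d,f}  = {a,b,c} ∪ {a,c,d,f}
  {b,c,d,e,f}  = {b,c,f} ∪ {b,c,d,e}
  [14 total]
Pass 2 adds 12:
  {a}  = complement {b,c,d,e,f}
  {e}  = complement {a,b,c,d,f}
  {f}  = complement {a,b,c,d,e}
  {d,e}  = complement {a,b,c,f}
  {a,b,c,e}  = {b,e} ∪ {a,b,c}
  {a,b,d,e}  = {a,d,e} ∪ {b,e}
  {a,b,e,f}  = {b,e} ∪ {a,f}
  {a,d,e,f}  = {a,d,e} ∪ {a,f}
  {b,c,e,f}  = {b,e} ∪ {b,c,f}
  {b,d,e,f}  = {b,e} ∪ {d,e,f}
  {a,b,c,e,f}  = {b,e} ∪ {a,b,c,f}
  {a,c,d,e,f}  = {a,d,e} ∪ {a,c,d,f}
  [26 total]
Pass 3 (15 new):
  {b}  = complement {a,c,d,e,f}
  {d}  = complement {a,b,c,e,f}
  {a,c}  = complement {b,d,e,f}
  {a,d}  = complement {b,c,e,f}
  {a,e}  = {e} ∪ {a}
  {b,c}  = complement {a,d,e,f}
  {c,d}  = complement {a,b,e,f}
  {c,f}  = complement {a,b,d,e}
  {d,f}  = complement {a,b,c,e}
  {e,f}  = {f} ∪ {e}
  {a,b,e}  = {b,e} ∪ {a}
  {a,e,f}  = {a,f} ∪ {e}
  {b,d,e}  = {b,e} ∪ {d,e}
  {b,e,f}  = {b,e} ∪ {f}
  {a,b,d,e,f}  = {b,e} ∪ {a,d,e,f}
  [41 total]
Pass 4. New:
  {c}  = complement {a,b,d,e,f}
  {a,b}  = {b} ∪ {a}
  {b,d}  = {b} ∪ {d}
  {b,f}  = {b} ∪ {f}
  {a,b,d}  = {b} ∪ {a,d}
  {a,b,f}  = {a,f} ∪ {b}
  {a,c,d}  = complement {b,e,f}
  {a,c,e}  = {a,c} ∪ {a,e}
  {a,c,f}  = complement {b,d,e}
  {a,d,f}  = {a,f} ∪ {d}
  {b,c,d}  = complement {a,e,f}
  {b,c,e}  = {b,c} ∪ {b,e}
  {b,d,f}  = {b} ∪ {d,f}
  {c,d,e}  = {c,d} ∪ {d,e}
  {c,d,f}  = complement {a,b,e}
  {c,e,f}  = {c,f} ∪ {e,f}
  {a,b,c,d}  = complement {e,f}
  {a,c,d,e}  = {c,d} ∪ {a,e}
  {a,c,e,f}  = {a,e,f} ∪ {a,c}
  {b,c,d,f}  = complement {a,e}
  {c,d,e,f}  = {c,d} ∪ {d,e,f}
  [62 total]
Pass 5 (2 new):
  {c,e}  = {e} ∪ {c}
  {a,b,d,f}  = {b,d,f} ∪ {a,f}
  [64 total]
Pass 6: already closed under ᶜ and ∪.

Therefore σ(𝒞) = { ∅, {a}, {b}, {c}, {d}, {e}, {f}, {a,b}, {a,c}, {a,d}, {a,e}, {a,f}, {b,c}, {b,d}, {b,e}, {b,f}, {c,d}, {c,e}, {c,f}, {d,e}, {d,f}, {e,f}, {a,b,c}, {a,b,d}, {a,b,e}, {a,b,f}, {a,c,d}, {a,c,e}, {a,c,f}, {a,d,e}, {a,d,f}, {a,e,f}, {b,c,d}, {b,c,e}, {b,c,f}, {b,d,e}, {b,d,f}, {b,e,f}, {c,d,e}, {c,d,f}, {c,e,f}, {d,e,f}, {a,b,c,d}, {a,b,c,e}, {a,b,c,f}, {a,b,d,e}, {a,b,d,f}, {a,b,e,f}, {a,c,d,e}, {a,c,d,f}, {a,c,e,f}, {a,d,e,f}, {b,c,d,e}, {b,c,d,f}, {b,c,e,f}, {b,d,e,f}, {c,d,e,f}, {a,b,c,d,e}, {a,b,c,d,f}, {a,b,c,e,f}, {a,b,d,e,f}, {a,c,d,e,f}, {b,c,d,e,f}, S } (|σ(𝒞)| = 64).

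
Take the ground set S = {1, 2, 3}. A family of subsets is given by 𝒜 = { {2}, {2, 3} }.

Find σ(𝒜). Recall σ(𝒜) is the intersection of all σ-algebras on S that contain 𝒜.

σ(𝒜) (8 sets): { ∅, {1}, {2}, {3}, {1, 2}, {1, 3}, {2, 3}, S }

Derivation:
Initial family (4 sets): { ∅, {2}, {2, 3}, S }.
Round 1: +2 →
  {1}  = {2, 3}ᶜ
  {1, 3}  = {2}ᶜ
  |family| = 6
Round 2 (1 new):
  {1, 2}  = {2} ∪ {1}
  |family| = 7
Round 3 adds 1:
  {3}  = {1, 2}ᶜ
  |family| = 8
Round 4: already closed under ᶜ and ∪.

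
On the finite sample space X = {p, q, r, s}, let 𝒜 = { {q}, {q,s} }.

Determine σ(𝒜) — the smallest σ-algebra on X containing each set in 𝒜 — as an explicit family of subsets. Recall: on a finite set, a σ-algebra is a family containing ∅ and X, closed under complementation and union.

|σ(𝒜)| = 8.  σ(𝒜) = { ∅, {q}, {s}, {p,r}, {q,s}, {p,q,r}, {p,r,s}, X }

Working:
Begin from { ∅, {q}, {q,s}, X } (that is, 𝒜 plus ∅ and X).
Pass 1: 2 new —
  {p,r}  = ᶜ of {q,s}
  {p,r,s}  = ᶜ of {q}
  — 6 sets.
Pass 2 (1 new):
  {p,q,r}  = {p,r} ∪ {q}
  — 7 sets.
Pass 3. New:
  {s}  = ᶜ of {p,q,r}
  — 8 sets.
Pass 4 adds nothing — fixpoint reached.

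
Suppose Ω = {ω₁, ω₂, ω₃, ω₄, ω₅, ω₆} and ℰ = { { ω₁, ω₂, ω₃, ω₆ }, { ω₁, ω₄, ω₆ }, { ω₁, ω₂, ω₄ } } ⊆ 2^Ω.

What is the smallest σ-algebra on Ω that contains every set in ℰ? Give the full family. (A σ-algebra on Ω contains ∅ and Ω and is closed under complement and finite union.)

Initial family (5 sets): { ∅, { ω₁, ω₂, ω₄ }, { ω₁, ω₄, ω₆ }, { ω₁, ω₂, ω₃, ω₆ }, Ω }.
Iteration 1. New:
  { ω₄, ω₅ }  = complement { ω₁, ω₂, ω₃, ω₆ }
  { ω₂, ω₃, ω₅ }  = complement { ω₁, ω₄, ω₆ }
  { ω₃, ω₅, ω₆ }  = complement { ω₁, ω₂, ω₄ }
  { ω₁, ω₂, ω₄, ω₆ }  = { ω₁, ω₄, ω₆ } ∪ { ω₁, ω₂, ω₄ }
  { ω₁, ω₂, ω₃, ω₄, ω₆ }  = { ω₁, ω₂, ω₃, ω₆ } ∪ { ω₁, ω₄, ω₆ }
Iteration 2 (11 new):
  { ω₅ }  = complement { ω₁, ω₂, ω₃, ω₄, ω₆ }
  { ω₃, ω₅ }  = complement { ω₁, ω₂, ω₄, ω₆ }
  { ω₁, ω₂, ω₄, ω₅ }  = { ω₁, ω₂, ω₄ } ∪ { ω₄, ω₅ }
  { ω₁, ω₄, ω₅, ω₆ }  = { ω₁, ω₄, ω₆ } ∪ { ω₄, ω₅ }
  { ω₂, ω₃, ω₄, ω₅ }  = { ω₄, ω₅ } ∪ { ω₂, ω₃, ω₅ }
  { ω₂, ω₃, ω₅, ω₆ }  = { ω₂, ω₃, ω₅ } ∪ { ω₃, ω₅, ω₆ }
  { ω₃, ω₄, ω₅, ω₆ }  = { ω₄, ω₅ } ∪ { ω₃, ω₅, ω₆ }
  { ω₁, ω₂, ω₃, ω₄, ω₅ }  = { ω₁, ω₂, ω₄ } ∪ { ω₂, ω₃, ω₅ }
  { ω₁, ω₂, ω₃, ω₅, ω₆ }  = { ω₁, ω₂, ω₃, ω₆ } ∪ { ω₂, ω₃, ω₅ }
  { ω₁, ω₂, ω₄, ω₅, ω₆ }  = { ω₁, ω₂, ω₄, ω₆ } ∪ { ω₄, ω₅ }
  { ω₁, ω₃, ω₄, ω₅, ω₆ }  = { ω₁, ω₄, ω₆ } ∪ { ω₃, ω₅, ω₆ }
Iteration 3 adds 11:
  { ω₂ }  = complement { ω₁, ω₃, ω₄, ω₅, ω₆ }
  { ω₃ }  = complement { ω₁, ω₂, ω₄, ω₅, ω₆ }
  { ω₄ }  = complement { ω₁, ω₂, ω₃, ω₅, ω₆ }
  { ω₆ }  = complement { ω₁, ω₂, ω₃, ω₄, ω₅ }
  { ω₁, ω₂ }  = complement { ω₃, ω₄, ω₅, ω₆ }
  { ω₁, ω₄ }  = complement { ω₂, ω₃, ω₅, ω₆ }
  { ω₁, ω₆ }  = complement { ω₂, ω₃, ω₄, ω₅ }
  { ω₂, ω₃ }  = complement { ω₁, ω₄, ω₅, ω₆ }
  { ω₃, ω₆ }  = complement { ω₁, ω₂, ω₄, ω₅ }
  { ω₃, ω₄, ω₅ }  = { ω₄, ω₅ } ∪ { ω₃, ω₅ }
  { ω₂, ω₃, ω₄, ω₅, ω₆ }  = { ω₄, ω₅ } ∪ { ω₂, ω₃, ω₅, ω₆ }
Iteration 4: +24 →
  { ω₁ }  = complement { ω₂, ω₃, ω₄, ω₅, ω₆ }
  { ω₂, ω₄ }  = { ω₂ } ∪ { ω₄ }
  { ω₂, ω₅ }  = { ω₂ } ∪ { ω₅ }
  { ω₂, ω₆ }  = { ω₂ } ∪ { ω₆ }
  { ω₃, ω₄ }  = { ω₃ } ∪ { ω₄ }
  { ω₄, ω₆ }  = { ω₆ } ∪ { ω₄ }
  { ω₅, ω₆ }  = { ω₆ } ∪ { ω₅ }
  { ω₁, ω₂, ω₃ }  = { ω₁, ω₂ } ∪ { ω₃ }
  { ω₁, ω₂, ω₅ }  = { ω₁, ω₂ } ∪ { ω₅ }
  { ω₁, ω₂, ω₆ }  = complement { ω₃, ω₄, ω₅ }
  { ω₁, ω₃, ω₄ }  = { ω₃ } ∪ { ω₁, ω₄ }
  { ω₁, ω₃, ω₆ }  = { ω₁, ω₆ } ∪ { ω₃ }
  { ω₁, ω₄, ω₅ }  = { ω₅ } ∪ { ω₁, ω₄ }
  { ω₁, ω₅, ω₆ }  = { ω₁, ω₆ } ∪ { ω₅ }
  { ω₂, ω₃, ω₄ }  = { ω₂, ω₃ } ∪ { ω₄ }
  { ω₂, ω₃, ω₆ }  = { ω₂ } ∪ { ω₃, ω₆ }
  { ω₂, ω₄, ω₅ }  = { ω₂ } ∪ { ω₄, ω₅ }
  { ω₃, ω₄, ω₆ }  = { ω₃, ω₆ } ∪ { ω₄ }
  { ω₄, ω₅, ω₆ }  = { ω₆ } ∪ { ω₄, ω₅ }
  { ω₁, ω₂, ω₃, ω₄ }  = { ω₁, ω₂, ω₄ } ∪ { ω₃ }
  { ω₁, ω₂, ω₃, ω₅ }  = { ω₁, ω₂ } ∪ { ω₂, ω₃, ω₅ }
  { ω₁, ω₃, ω₄, ω₅ }  = { ω₃, ω₄, ω₅ } ∪ { ω₁, ω₄ }
  { ω₁, ω₃, ω₄, ω₆ }  = { ω₁, ω₄, ω₆ } ∪ { ω₃ }
  { ω₁, ω₃, ω₅, ω₆ }  = { ω₁, ω₆ } ∪ { ω₃, ω₅, ω₆ }
Iteration 5: +8 →
  { ω₁, ω₃ }  = { ω₃ } ∪ { ω₁ }
  { ω₁, ω₅ }  = { ω₅ } ∪ { ω₁ }
  { ω₁, ω₃, ω₅ }  = { ω₃, ω₅ } ∪ { ω₁ }
  { ω₂, ω₄, ω₆ }  = { ω₂ } ∪ { ω₄, ω₆ }
  { ω₂, ω₅, ω₆ }  = complement { ω₁, ω₃, ω₄ }
  { ω₁, ω₂, ω₅, ω₆ }  = complement { ω₃, ω₄ }
  { ω₂, ω₃, ω₄, ω₆ }  = { ω₃, ω₄ } ∪ { ω₂, ω₃, ω₆ }
  { ω₂, ω₄, ω₅, ω₆ }  = { ω₂, ω₅ } ∪ { ω₄, ω₆ }
Iteration 6: already closed under ᶜ and ∪.

Hence σ(ℰ) has 64 members: { ∅, { ω₁ }, { ω₂ }, { ω₃ }, { ω₄ }, { ω₅ }, { ω₆ }, { ω₁, ω₂ }, { ω₁, ω₃ }, { ω₁, ω₄ }, { ω₁, ω₅ }, { ω₁, ω₆ }, { ω₂, ω₃ }, { ω₂, ω₄ }, { ω₂, ω₅ }, { ω₂, ω₆ }, { ω₃, ω₄ }, { ω₃, ω₅ }, { ω₃, ω₆ }, { ω₄, ω₅ }, { ω₄, ω₆ }, { ω₅, ω₆ }, { ω₁, ω₂, ω₃ }, { ω₁, ω₂, ω₄ }, { ω₁, ω₂, ω₅ }, { ω₁, ω₂, ω₆ }, { ω₁, ω₃, ω₄ }, { ω₁, ω₃, ω₅ }, { ω₁, ω₃, ω₆ }, { ω₁, ω₄, ω₅ }, { ω₁, ω₄, ω₆ }, { ω₁, ω₅, ω₆ }, { ω₂, ω₃, ω₄ }, { ω₂, ω₃, ω₅ }, { ω₂, ω₃, ω₆ }, { ω₂, ω₄, ω₅ }, { ω₂, ω₄, ω₆ }, { ω₂, ω₅, ω₆ }, { ω₃, ω₄, ω₅ }, { ω₃, ω₄, ω₆ }, { ω₃, ω₅, ω₆ }, { ω₄, ω₅, ω₆ }, { ω₁, ω₂, ω₃, ω₄ }, { ω₁, ω₂, ω₃, ω₅ }, { ω₁, ω₂, ω₃, ω₆ }, { ω₁, ω₂, ω₄, ω₅ }, { ω₁, ω₂, ω₄, ω₆ }, { ω₁, ω₂, ω₅, ω₆ }, { ω₁, ω₃, ω₄, ω₅ }, { ω₁, ω₃, ω₄, ω₆ }, { ω₁, ω₃, ω₅, ω₆ }, { ω₁, ω₄, ω₅, ω₆ }, { ω₂, ω₃, ω₄, ω₅ }, { ω₂, ω₃, ω₄, ω₆ }, { ω₂, ω₃, ω₅, ω₆ }, { ω₂, ω₄, ω₅, ω₆ }, { ω₃, ω₄, ω₅, ω₆ }, { ω₁, ω₂, ω₃, ω₄, ω₅ }, { ω₁, ω₂, ω₃, ω₄, ω₆ }, { ω₁, ω₂, ω₃, ω₅, ω₆ }, { ω₁, ω₂, ω₄, ω₅, ω₆ }, { ω₁, ω₃, ω₄, ω₅, ω₆ }, { ω₂, ω₃, ω₄, ω₅, ω₆ }, Ω }.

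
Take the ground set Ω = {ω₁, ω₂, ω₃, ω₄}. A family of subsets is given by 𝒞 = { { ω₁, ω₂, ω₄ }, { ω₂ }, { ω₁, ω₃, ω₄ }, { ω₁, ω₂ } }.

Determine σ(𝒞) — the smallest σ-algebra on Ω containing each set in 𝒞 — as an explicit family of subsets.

Take S₀ = 𝒞 ∪ {∅, Ω} = { {}, { ω₂ }, { ω₁, ω₂ }, { ω₁, ω₂, ω₄ }, { ω₁, ω₃, ω₄ }, Ω }.
Step 1: +2 →
  { ω₃ }  = Ω∖{ ω₁, ω₂, ω₄ }
  { ω₃, ω₄ }  = Ω∖{ ω₁, ω₂ }
  [8 total]
Step 2: +3 →
  { ω₂, ω₃ }  = { ω₃ } ∪ { ω₂ }
  { ω₁, ω₂, ω₃ }  = { ω₃ } ∪ { ω₁, ω₂ }
  { ω₂, ω₃, ω₄ }  = { ω₂ } ∪ { ω₃, ω₄ }
  [11 total]
Step 3: 3 new —
  { ω₁ }  = Ω∖{ ω₂, ω₃, ω₄ }
  { ω₄ }  = Ω∖{ ω₁, ω₂, ω₃ }
  { ω₁, ω₄ }  = Ω∖{ ω₂, ω₃ }
  [14 total]
Step 4: 2 new —
  { ω₁, ω₃ }  = { ω₃ } ∪ { ω₁ }
  { ω₂, ω₄ }  = { ω₄ } ∪ { ω₂ }
  [16 total]
After Step 5 the family is unchanged; done.

Hence σ(𝒞) has 16 members: { {}, { ω₁ }, { ω₂ }, { ω₃ }, { ω₄ }, { ω₁, ω₂ }, { ω₁, ω₃ }, { ω₁, ω₄ }, { ω₂, ω₃ }, { ω₂, ω₄ }, { ω₃, ω₄ }, { ω₁, ω₂, ω₃ }, { ω₁, ω₂, ω₄ }, { ω₁, ω₃, ω₄ }, { ω₂, ω₃, ω₄ }, Ω }.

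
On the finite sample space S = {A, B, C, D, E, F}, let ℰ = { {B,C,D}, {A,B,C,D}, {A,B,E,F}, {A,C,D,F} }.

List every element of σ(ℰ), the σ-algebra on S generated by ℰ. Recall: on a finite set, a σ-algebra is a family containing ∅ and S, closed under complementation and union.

Answer: σ(ℰ) = { {}, {A}, {B}, {E}, {F}, {A,B}, {A,E}, {A,F}, {B,E}, {B,F}, {C,D}, {E,F}, {A,B,E}, {A,B,F}, {A,C,D}, {A,E,F}, {B,C,D}, {B,E,F}, {C,D,E}, {C,D,F}, {A,B,C,D}, {A,B,E,F}, {A,C,D,E}, {A,C,D,F}, {B,C,D,E}, {B,C,D,F}, {C,D,E,F}, {A,B,C,D,E}, {A,B,C,D,F}, {A,C,D,E,F}, {B,C,D,E,F}, S }

Check:
Start: ℰ ∪ {∅, S} = { {}, {B,C,D}, {A,B,C,D}, {A,B,E,F}, {A,C,D,F}, S }.
Step 1: +5 →
  {B,E}  = complement {A,C,D,F}
  {C,D}  = complement {A,B,E,F}
  {E,F}  = complement {A,B,C,D}
  {A,E,F}  = complement {B,C,D}
  {A,B,C,D,F}  = {B,C,D} ∪ {A,C,D,F}
  |family| = 11
Step 2 adds 7:
  {E}  = complement {A,B,C,D,F}
  {B,E,F}  = {B,E} ∪ {E,F}
  {B,C,D,E}  = {B,E} ∪ {C,D}
  {C,D,E,F}  = {C,D} ∪ {E,F}
  {A,B,C,D,E}  = {B,E} ∪ {A,B,C,D}
  {A,C,D,E,F}  = {C,D} ∪ {A,E,F}
  {B,C,D,E,F}  = {B,C,D} ∪ {E,F}
  |family| = 18
Step 3: 7 new —
  {A}  = complement {B,C,D,E,F}
  {B}  = complement {A,C,D,E,F}
  {F}  = complement {A,B,C,D,E}
  {A,B}  = complement {C,D,E,F}
  {A,F}  = complement {B,C,D,E}
  {A,C,D}  = complement {B,E,F}
  {C,D,E}  = {C,D} ∪ {E}
  |family| = 25
Step 4: 7 new —
  {A,E}  = {E} ∪ {A}
  {B,F}  = {B} ∪ {F}
  {A,B,E}  = {B,E} ∪ {A,B}
  {A,B,F}  = complement {C,D,E}
  {C,D,F}  = {C,D} ∪ {F}
  {A,C,D,E}  = {C,D,E} ∪ {A,C,D}
  {B,C,D,F}  = {B,C,D} ∪ {F}
  |family| = 32
Step 5: already closed under ᶜ and ∪.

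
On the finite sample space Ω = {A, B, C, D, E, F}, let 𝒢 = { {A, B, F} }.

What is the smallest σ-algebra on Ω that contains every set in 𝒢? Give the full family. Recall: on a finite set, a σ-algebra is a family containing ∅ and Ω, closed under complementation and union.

|σ(𝒢)| = 4.  σ(𝒢) = { ∅, {A, B, F}, {C, D, E}, Ω }

Derivation:
Begin from { ∅, {A, B, F}, Ω } (that is, 𝒢 plus ∅ and Ω).
Step 1: 1 new —
  {C, D, E}  = ᶜ of {A, B, F}
  — 4 sets.
Step 2: closed — nothing new.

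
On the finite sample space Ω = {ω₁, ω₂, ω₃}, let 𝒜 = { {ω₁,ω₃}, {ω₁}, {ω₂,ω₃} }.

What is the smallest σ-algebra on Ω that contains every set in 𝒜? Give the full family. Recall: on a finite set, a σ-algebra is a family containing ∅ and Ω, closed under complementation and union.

σ(𝒜) = { ∅, {ω₁}, {ω₂}, {ω₃}, {ω₁,ω₂}, {ω₁,ω₃}, {ω₂,ω₃}, Ω }

Derivation:
Begin from { ∅, {ω₁}, {ω₁,ω₃}, {ω₂,ω₃}, Ω } (that is, 𝒜 plus ∅ and Ω).
Iteration 1 adds 1:
  {ω₂}  = {ω₁,ω₃}ᶜ
  |family| = 6
Iteration 2. New:
  {ω₁,ω₂}  = {ω₂} ∪ {ω₁}
  |family| = 7
Iteration 3 adds 1:
  {ω₃}  = {ω₁,ω₂}ᶜ
  |family| = 8
After Iteration 4 the family is unchanged; done.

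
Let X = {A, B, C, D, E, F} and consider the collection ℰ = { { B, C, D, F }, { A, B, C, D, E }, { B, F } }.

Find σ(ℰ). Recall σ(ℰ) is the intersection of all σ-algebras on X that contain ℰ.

Seed the family with ℰ together with ∅ and X: { {}, { B, F }, { B, C, D, F }, { A, B, C, D, E }, X }.
Iteration 1 adds 3:
  { F }  = X∖{ A, B, C, D, E }
  { A, E }  = X∖{ B, C, D, F }
  { A, C, D, E }  = X∖{ B, F }
  [8 total]
Iteration 2: +3 →
  { A, E, F }  = { A, E } ∪ { F }
  { A, B, E, F }  = { B, F } ∪ { A, E }
  { A, C, D, E, F }  = { A, C, D, E } ∪ { F }
  [11 total]
Iteration 3 adds 3:
  { B }  = X∖{ A, C, D, E, F }
  { C, D }  = X∖{ A, B, E, F }
  { B, C, D }  = X∖{ A, E, F }
  [14 total]
Iteration 4 (2 new):
  { A, B, E }  = { A, E } ∪ { B }
  { C, D, F }  = { C, D } ∪ { F }
  [16 total]
After Iteration 5 the family is unchanged; done.

|σ(ℰ)| = 16.  σ(ℰ) = { {}, { B }, { F }, { A, E }, { B, F }, { C, D }, { A, B, E }, { A, E, F }, { B, C, D }, { C, D, F }, { A, B, E, F }, { A, C, D, E }, { B, C, D, F }, { A, B, C, D, E }, { A, C, D, E, F }, X }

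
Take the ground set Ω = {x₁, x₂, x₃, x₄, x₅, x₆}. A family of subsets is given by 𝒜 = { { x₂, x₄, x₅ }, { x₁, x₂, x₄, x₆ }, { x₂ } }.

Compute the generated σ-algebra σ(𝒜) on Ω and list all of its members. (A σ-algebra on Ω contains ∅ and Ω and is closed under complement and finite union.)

|σ(𝒜)| = 32.  σ(𝒜) = { ∅, { x₂ }, { x₃ }, { x₄ }, { x₅ }, { x₁, x₆ }, { x₂, x₃ }, { x₂, x₄ }, { x₂, x₅ }, { x₃, x₄ }, { x₃, x₅ }, { x₄, x₅ }, { x₁, x₂, x₆ }, { x₁, x₃, x₆ }, { x₁, x₄, x₆ }, { x₁, x₅, x₆ }, { x₂, x₃, x₄ }, { x₂, x₃, x₅ }, { x₂, x₄, x₅ }, { x₃, x₄, x₅ }, { x₁, x₂, x₃, x₆ }, { x₁, x₂, x₄, x₆ }, { x₁, x₂, x₅, x₆ }, { x₁, x₃, x₄, x₆ }, { x₁, x₃, x₅, x₆ }, { x₁, x₄, x₅, x₆ }, { x₂, x₃, x₄, x₅ }, { x₁, x₂, x₃, x₄, x₆ }, { x₁, x₂, x₃, x₅, x₆ }, { x₁, x₂, x₄, x₅, x₆ }, { x₁, x₃, x₄, x₅, x₆ }, Ω }

Working:
Begin from { ∅, { x₂ }, { x₂, x₄, x₅ }, { x₁, x₂, x₄, x₆ }, Ω } (that is, 𝒜 plus ∅ and Ω).
Round 1: +4 →
  { x₃, x₅ }  = { x₁, x₂, x₄, x₆ }ᶜ
  { x₁, x₃, x₆ }  = { x₂, x₄, x₅ }ᶜ
  { x₁, x₂, x₄, x₅, x₆ }  = { x₁, x₂, x₄, x₆ } ∪ { x₂, x₄, x₅ }
  { x₁, x₃, x₄, x₅, x₆ }  = { x₂ }ᶜ
  — 9 sets.
Round 2: 6 new —
  { x₃ }  = { x₁, x₂, x₄, x₅, x₆ }ᶜ
  { x₂, x₃, x₅ }  = { x₂ } ∪ { x₃, x₅ }
  { x₁, x₂, x₃, x₆ }  = { x₁, x₃, x₆ } ∪ { x₂ }
  { x₁, x₃, x₅, x₆ }  = { x₁, x₃, x₆ } ∪ { x₃, x₅ }
  { x₂, x₃, x₄, x₅ }  = { x₃, x₅ } ∪ { x₂, x₄, x₅ }
  { x₁, x₂, x₃, x₄, x₆ }  = { x₁, x₂, x₄, x₆ } ∪ { x₁, x₃, x₆ }
  — 15 sets.
Round 3: 7 new —
  { x₅ }  = { x₁, x₂, x₃, x₄, x₆ }ᶜ
  { x₁, x₆ }  = { x₂, x₃, x₄, x₅ }ᶜ
  { x₂, x₃ }  = { x₃ } ∪ { x₂ }
  { x₂, x₄ }  = { x₁, x₃, x₅, x₆ }ᶜ
  { x₄, x₅ }  = { x₁, x₂, x₃, x₆ }ᶜ
  { x₁, x₄, x₆ }  = { x₂, x₃, x₅ }ᶜ
  { x₁, x₂, x₃, x₅, x₆ }  = { x₁, x₃, x₅, x₆ } ∪ { x₂, x₃, x₅ }
  — 22 sets.
Round 4. New:
  { x₄ }  = { x₁, x₂, x₃, x₅, x₆ }ᶜ
  { x₂, x₅ }  = { x₂ } ∪ { x₅ }
  { x₁, x₂, x₆ }  = { x₁, x₆ } ∪ { x₂ }
  { x₁, x₅, x₆ }  = { x₁, x₆ } ∪ { x₅ }
  { x₂, x₃, x₄ }  = { x₂, x₄ } ∪ { x₃ }
  { x₃, x₄, x₅ }  = { x₄, x₅ } ∪ { x₃, x₅ }
  { x₁, x₃, x₄, x₆ }  = { x₁, x₃, x₆ } ∪ { x₁, x₄, x₆ }
  { x₁, x₄, x₅, x₆ }  = { x₂, x₃ }ᶜ
  — 30 sets.
Round 5: +2 →
  { x₃, x₄ }  = { x₃ } ∪ { x₄ }
  { x₁, x₂, x₅, x₆ }  = { x₂, x₅ } ∪ { x₁, x₆ }
  — 32 sets.
Round 6: closed — nothing new.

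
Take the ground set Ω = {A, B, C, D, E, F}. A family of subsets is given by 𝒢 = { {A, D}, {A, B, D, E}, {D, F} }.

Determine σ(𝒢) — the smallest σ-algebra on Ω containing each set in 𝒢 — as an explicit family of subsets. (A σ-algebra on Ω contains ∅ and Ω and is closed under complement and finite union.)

Seed the family with 𝒢 together with ∅ and Ω: { {}, {A, D}, {D, F}, {A, B, D, E}, Ω }.
Round 1: 5 new —
  {C, F}  = ᶜ of {A, B, D, E}
  {A, D, F}  = {A, D} ∪ {D, F}
  {A, B, C, E}  = ᶜ of {D, F}
  {B, C, E, F}  = ᶜ of {A, D}
  {A, B, D, E, F}  = {D, F} ∪ {A, B, D, E}
  [10 total]
Round 2. New:
  {C}  = ᶜ of {A, B, D, E, F}
  {B, C, E}  = ᶜ of {A, D, F}
  {C, D, F}  = {C, F} ∪ {D, F}
  {A, C, D, F}  = {A, D, F} ∪ {C, F}
  {A, B, C, D, E}  = {A, B, D, E} ∪ {A, B, C, E}
  {A, B, C, E, F}  = {C, F} ∪ {A, B, C, E}
  {B, C, D, E, F}  = {D, F} ∪ {B, C, E, F}
  [17 total]
Round 3. New:
  {A}  = ᶜ of {B, C, D, E, F}
  {D}  = ᶜ of {A, B, C, E, F}
  {F}  = ᶜ of {A, B, C, D, E}
  {B, E}  = ᶜ of {A, C, D, F}
  {A, B, E}  = ᶜ of {C, D, F}
  {A, C, D}  = {C} ∪ {A, D}
  [23 total]
Round 4: +9 →
  {A, C}  = {A} ∪ {C}
  {A, F}  = {A} ∪ {F}
  {C, D}  = {C} ∪ {D}
  {A, C, F}  = {A} ∪ {C, F}
  {B, D, E}  = {B, E} ∪ {D}
  {B, E, F}  = ᶜ of {A, C, D}
  {A, B, E, F}  = {F} ∪ {A, B, E}
  {B, C, D, E}  = {B, C, E} ∪ {D}
  {B, D, E, F}  = {B, E} ∪ {D, F}
  [32 total]
Round 5 adds nothing — fixpoint reached.

|σ(𝒢)| = 32.  σ(𝒢) = { {}, {A}, {C}, {D}, {F}, {A, C}, {A, D}, {A, F}, {B, E}, {C, D}, {C, F}, {D, F}, {A, B, E}, {A, C, D}, {A, C, F}, {A, D, F}, {B, C, E}, {B, D, E}, {B, E, F}, {C, D, F}, {A, B, C, E}, {A, B, D, E}, {A, B, E, F}, {A, C, D, F}, {B, C, D, E}, {B, C, E, F}, {B, D, E, F}, {A, B, C, D, E}, {A, B, C, E, F}, {A, B, D, E, F}, {B, C, D, E, F}, Ω }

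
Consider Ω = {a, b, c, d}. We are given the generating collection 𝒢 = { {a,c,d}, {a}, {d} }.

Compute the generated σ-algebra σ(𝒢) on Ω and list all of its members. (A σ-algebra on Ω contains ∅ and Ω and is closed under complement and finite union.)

|σ(𝒢)| = 16.  σ(𝒢) = { ∅, {a}, {b}, {c}, {d}, {a,b}, {a,c}, {a,d}, {b,c}, {b,d}, {c,d}, {a,b,c}, {a,b,d}, {a,c,d}, {b,c,d}, Ω }

Trace:
Initial family (5 sets): { ∅, {a}, {d}, {a,c,d}, Ω }.
Step 1 adds 4:
  {b}  = complement {a,c,d}
  {a,d}  = {d} ∪ {a}
  {a,b,c}  = complement {d}
  {b,c,d}  = complement {a}
  (now 9)
Step 2: 4 new —
  {a,b}  = {b} ∪ {a}
  {b,c}  = complement {a,d}
  {b,d}  = {b} ∪ {d}
  {a,b,d}  = {b} ∪ {a,d}
  (now 13)
Step 3. New:
  {c}  = complement {a,b,d}
  {a,c}  = complement {b,d}
  {c,d}  = complement {a,b}
  (now 16)
Step 4: already closed under ᶜ and ∪.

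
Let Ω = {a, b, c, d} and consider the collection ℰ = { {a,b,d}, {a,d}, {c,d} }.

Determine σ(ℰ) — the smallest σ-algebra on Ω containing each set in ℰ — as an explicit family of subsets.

Initial family (5 sets): { ∅, {a,d}, {c,d}, {a,b,d}, Ω }.
Pass 1. New:
  {c}  = ᶜ of {a,b,d}
  {a,b}  = ᶜ of {c,d}
  {b,c}  = ᶜ of {a,d}
  {a,c,d}  = {c,d} ∪ {a,d}
  (now 9)
Pass 2. New:
  {b}  = ᶜ of {a,c,d}
  {a,b,c}  = {a,b} ∪ {c}
  {b,c,d}  = {c,d} ∪ {b,c}
  (now 12)
Pass 3 adds 2:
  {a}  = ᶜ of {b,c,d}
  {d}  = ᶜ of {a,b,c}
  (now 14)
Pass 4. New:
  {a,c}  = {c} ∪ {a}
  {b,d}  = {d} ∪ {b}
  (now 16)
Pass 5: no new sets; the family is a σ-algebra.

Therefore σ(ℰ) = { ∅, {a}, {b}, {c}, {d}, {a,b}, {a,c}, {a,d}, {b,c}, {b,d}, {c,d}, {a,b,c}, {a,b,d}, {a,c,d}, {b,c,d}, Ω } (|σ(ℰ)| = 16).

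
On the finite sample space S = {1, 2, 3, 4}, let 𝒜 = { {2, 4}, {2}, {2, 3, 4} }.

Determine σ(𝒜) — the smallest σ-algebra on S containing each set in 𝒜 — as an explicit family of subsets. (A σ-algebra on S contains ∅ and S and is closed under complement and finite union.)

|σ(𝒜)| = 16.  σ(𝒜) = { {}, {1}, {2}, {3}, {4}, {1, 2}, {1, 3}, {1, 4}, {2, 3}, {2, 4}, {3, 4}, {1, 2, 3}, {1, 2, 4}, {1, 3, 4}, {2, 3, 4}, S }

Working:
Take S₀ = 𝒜 ∪ {∅, S} = { {}, {2}, {2, 4}, {2, 3, 4}, S }.
Round 1: 3 new —
  {1}  = {2, 3, 4}ᶜ
  {1, 3}  = {2, 4}ᶜ
  {1, 3, 4}  = {2}ᶜ
  |family| = 8
Round 2 adds 3:
  {1, 2}  = {2} ∪ {1}
  {1, 2, 3}  = {2} ∪ {1, 3}
  {1, 2, 4}  = {2, 4} ∪ {1}
  |family| = 11
Round 3 adds 3:
  {3}  = {1, 2, 4}ᶜ
  {4}  = {1, 2, 3}ᶜ
  {3, 4}  = {1, 2}ᶜ
  |family| = 14
Round 4 (2 new):
  {1, 4}  = {4} ∪ {1}
  {2, 3}  = {3} ∪ {2}
  |family| = 16
Round 5 adds nothing — fixpoint reached.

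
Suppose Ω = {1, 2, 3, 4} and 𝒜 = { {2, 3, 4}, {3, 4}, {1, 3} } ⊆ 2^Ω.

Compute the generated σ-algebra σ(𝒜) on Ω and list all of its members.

Initial family (5 sets): { {}, {1, 3}, {3, 4}, {2, 3, 4}, Ω }.
Pass 1: 4 new —
  {1}  = complement {2, 3, 4}
  {1, 2}  = complement {3, 4}
  {2, 4}  = complement {1, 3}
  {1, 3, 4}  = {3, 4} ∪ {1, 3}
  |family| = 9
Pass 2: +3 →
  {2}  = complement {1, 3, 4}
  {1, 2, 3}  = {1, 2} ∪ {1, 3}
  {1, 2, 4}  = {1, 2} ∪ {2, 4}
  |family| = 12
Pass 3: 2 new —
  {3}  = complement {1, 2, 4}
  {4}  = complement {1, 2, 3}
  |family| = 14
Pass 4 adds 2:
  {1, 4}  = {4} ∪ {1}
  {2, 3}  = {3} ∪ {2}
  |family| = 16
Pass 5 adds nothing — fixpoint reached.

|σ(𝒜)| = 16.  σ(𝒜) = { {}, {1}, {2}, {3}, {4}, {1, 2}, {1, 3}, {1, 4}, {2, 3}, {2, 4}, {3, 4}, {1, 2, 3}, {1, 2, 4}, {1, 3, 4}, {2, 3, 4}, Ω }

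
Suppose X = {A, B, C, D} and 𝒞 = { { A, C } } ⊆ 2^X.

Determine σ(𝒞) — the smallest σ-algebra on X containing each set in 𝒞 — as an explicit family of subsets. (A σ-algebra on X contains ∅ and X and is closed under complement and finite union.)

Seed the family with 𝒞 together with ∅ and X: { ∅, { A, C }, X }.
Step 1 (1 new):
  { B, D }  = X∖{ A, C }
After Step 2 the family is unchanged; done.

σ(𝒞) = { ∅, { A, C }, { B, D }, X }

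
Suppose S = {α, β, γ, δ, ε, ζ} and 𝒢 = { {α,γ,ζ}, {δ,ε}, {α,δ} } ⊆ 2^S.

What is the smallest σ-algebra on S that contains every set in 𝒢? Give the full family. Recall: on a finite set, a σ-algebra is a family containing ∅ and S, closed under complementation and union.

Take S₀ = 𝒢 ∪ {∅, S} = { ∅, {α,δ}, {δ,ε}, {α,γ,ζ}, S }.
Iteration 1. New:
  {α,δ,ε}  = {δ,ε} ∪ {α,δ}
  {β,δ,ε}  = S∖{α,γ,ζ}
  {α,β,γ,ζ}  = S∖{δ,ε}
  {α,γ,δ,ζ}  = {α,δ} ∪ {α,γ,ζ}
  {β,γ,ε,ζ}  = S∖{α,δ}
  {α,γ,δ,ε,ζ}  = {δ,ε} ∪ {α,γ,ζ}
  |family| = 11
Iteration 2. New:
  {β}  = S∖{α,γ,δ,ε,ζ}
  {β,ε}  = S∖{α,γ,δ,ζ}
  {β,γ,ζ}  = S∖{α,δ,ε}
  {α,β,δ,ε}  = {α,δ,ε} ∪ {β,δ,ε}
  {α,β,γ,δ,ζ}  = {α,β,γ,ζ} ∪ {α,δ}
  {α,β,γ,ε,ζ}  = {α,γ,ζ} ∪ {β,γ,ε,ζ}
  {β,γ,δ,ε,ζ}  = {β,γ,ε,ζ} ∪ {δ,ε}
  |family| = 18
Iteration 3 (5 new):
  {α}  = S∖{β,γ,δ,ε,ζ}
  {δ}  = S∖{α,β,γ,ε,ζ}
  {ε}  = S∖{α,β,γ,δ,ζ}
  {γ,ζ}  = S∖{α,β,δ,ε}
  {α,β,δ}  = {α,δ} ∪ {β}
  |family| = 23
Iteration 4 adds 9:
  {α,β}  = {α} ∪ {β}
  {α,ε}  = {α} ∪ {ε}
  {β,δ}  = {β} ∪ {δ}
  {α,β,ε}  = {β,ε} ∪ {α}
  {γ,δ,ζ}  = {γ,ζ} ∪ {δ}
  {γ,ε,ζ}  = S∖{α,β,δ}
  {α,γ,ε,ζ}  = {α,γ,ζ} ∪ {ε}
  {β,γ,δ,ζ}  = {β,γ,ζ} ∪ {δ}
  {γ,δ,ε,ζ}  = {δ,ε} ∪ {γ,ζ}
  |family| = 32
Iteration 5: stable.

Hence σ(𝒢) has 32 members: { ∅, {α}, {β}, {δ}, {ε}, {α,β}, {α,δ}, {α,ε}, {β,δ}, {β,ε}, {γ,ζ}, {δ,ε}, {α,β,δ}, {α,β,ε}, {α,γ,ζ}, {α,δ,ε}, {β,γ,ζ}, {β,δ,ε}, {γ,δ,ζ}, {γ,ε,ζ}, {α,β,γ,ζ}, {α,β,δ,ε}, {α,γ,δ,ζ}, {α,γ,ε,ζ}, {β,γ,δ,ζ}, {β,γ,ε,ζ}, {γ,δ,ε,ζ}, {α,β,γ,δ,ζ}, {α,β,γ,ε,ζ}, {α,γ,δ,ε,ζ}, {β,γ,δ,ε,ζ}, S }.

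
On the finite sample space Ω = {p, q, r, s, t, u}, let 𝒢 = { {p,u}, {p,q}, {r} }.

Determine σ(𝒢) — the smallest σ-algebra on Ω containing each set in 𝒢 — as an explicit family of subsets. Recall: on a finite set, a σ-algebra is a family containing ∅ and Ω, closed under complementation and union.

σ(𝒢) = { ∅, {p}, {q}, {r}, {u}, {p,q}, {p,r}, {p,u}, {q,r}, {q,u}, {r,u}, {s,t}, {p,q,r}, {p,q,u}, {p,r,u}, {p,s,t}, {q,r,u}, {q,s,t}, {r,s,t}, {s,t,u}, {p,q,r,u}, {p,q,s,t}, {p,r,s,t}, {p,s,t,u}, {q,r,s,t}, {q,s,t,u}, {r,s,t,u}, {p,q,r,s,t}, {p,q,s,t,u}, {p,r,s,t,u}, {q,r,s,t,u}, Ω }

Trace:
Take S₀ = 𝒢 ∪ {∅, Ω} = { ∅, {r}, {p,q}, {p,u}, Ω }.
Round 1. New:
  {p,q,r}  = {r} ∪ {p,q}
  {p,q,u}  = {p,q} ∪ {p,u}
  {p,r,u}  = {r} ∪ {p,u}
  {q,r,s,t}  = {p,u}ᶜ
  {r,s,t,u}  = {p,q}ᶜ
  {p,q,s,t,u}  = {r}ᶜ
  — 11 sets.
Round 2: 7 new —
  {q,s,t}  = {p,r,u}ᶜ
  {r,s,t}  = {p,q,u}ᶜ
  {s,t,u}  = {p,q,r}ᶜ
  {p,q,r,u}  = {p,q,r} ∪ {p,r,u}
  {p,q,r,s,t}  = {p,q,r} ∪ {q,r,s,t}
  {p,r,s,t,u}  = {p,r,u} ∪ {r,s,t,u}
  {q,r,s,t,u}  = {r,s,t,u} ∪ {q,r,s,t}
  — 18 sets.
Round 3 adds 7:
  {p}  = {q,r,s,t,u}ᶜ
  {q}  = {p,r,s,t,u}ᶜ
  {u}  = {p,q,r,s,t}ᶜ
  {s,t}  = {p,q,r,u}ᶜ
  {p,q,s,t}  = {p,q} ∪ {q,s,t}
  {p,s,t,u}  = {p,u} ∪ {s,t,u}
  {q,s,t,u}  = {s,t,u} ∪ {q,s,t}
  — 25 sets.
Round 4 (6 new):
  {p,r}  = {q,s,t,u}ᶜ
  {q,r}  = {p,s,t,u}ᶜ
  {q,u}  = {q} ∪ {u}
  {r,u}  = {p,q,s,t}ᶜ
  {p,s,t}  = {s,t} ∪ {p}
  {p,r,s,t}  = {r,s,t} ∪ {p}
  — 31 sets.
Round 5 (1 new):
  {q,r,u}  = {p,s,t}ᶜ
  — 32 sets.
Round 6: already closed under ᶜ and ∪.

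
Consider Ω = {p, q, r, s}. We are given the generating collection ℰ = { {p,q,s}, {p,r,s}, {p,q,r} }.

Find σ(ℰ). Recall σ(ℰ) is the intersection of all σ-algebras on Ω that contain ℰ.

Begin from { {}, {p,q,r}, {p,q,s}, {p,r,s}, Ω } (that is, ℰ plus ∅ and Ω).
Pass 1 adds 3:
  {q}  = ᶜ of {p,r,s}
  {r}  = ᶜ of {p,q,s}
  {s}  = ᶜ of {p,q,r}
  (now 8)
Pass 2 adds 3:
  {q,r}  = {r} ∪ {q}
  {q,s}  = {s} ∪ {q}
  {r,s}  = {s} ∪ {r}
  (now 11)
Pass 3 (4 new):
  {p,q}  = ᶜ of {r,s}
  {p,r}  = ᶜ of {q,s}
  {p,s}  = ᶜ of {q,r}
  {q,r,s}  = {r} ∪ {q,s}
  (now 15)
Pass 4: 1 new —
  {p}  = ᶜ of {q,r,s}
  (now 16)
Pass 5: already closed under ᶜ and ∪.

Therefore σ(ℰ) = { {}, {p}, {q}, {r}, {s}, {p,q}, {p,r}, {p,s}, {q,r}, {q,s}, {r,s}, {p,q,r}, {p,q,s}, {p,r,s}, {q,r,s}, Ω } (|σ(ℰ)| = 16).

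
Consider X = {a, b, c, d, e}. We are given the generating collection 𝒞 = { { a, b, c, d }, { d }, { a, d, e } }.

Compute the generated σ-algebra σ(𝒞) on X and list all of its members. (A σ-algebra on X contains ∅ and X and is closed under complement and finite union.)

Initial family (5 sets): { ∅, { d }, { a, d, e }, { a, b, c, d }, X }.
Iteration 1 adds 3:
  { e }  = X∖{ a, b, c, d }
  { b, c }  = X∖{ a, d, e }
  { a, b, c, e }  = X∖{ d }
  (now 8)
Iteration 2: 3 new —
  { d, e }  = { d } ∪ { e }
  { b, c, d }  = { d } ∪ { b, c }
  { b, c, e }  = { b, c } ∪ { e }
  (now 11)
Iteration 3: 4 new —
  { a, d }  = X∖{ b, c, e }
  { a, e }  = X∖{ b, c, d }
  { a, b, c }  = X∖{ d, e }
  { b, c, d, e }  = { d, e } ∪ { b, c, e }
  (now 15)
Iteration 4 adds 1:
  { a }  = X∖{ b, c, d, e }
  (now 16)
Iteration 5: stable.

|σ(𝒞)| = 16.  σ(𝒞) = { ∅, { a }, { d }, { e }, { a, d }, { a, e }, { b, c }, { d, e }, { a, b, c }, { a, d, e }, { b, c, d }, { b, c, e }, { a, b, c, d }, { a, b, c, e }, { b, c, d, e }, X }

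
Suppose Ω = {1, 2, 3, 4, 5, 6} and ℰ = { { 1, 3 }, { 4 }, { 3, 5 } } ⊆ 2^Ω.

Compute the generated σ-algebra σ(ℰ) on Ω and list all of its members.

Take S₀ = ℰ ∪ {∅, Ω} = { {  }, { 4 }, { 1, 3 }, { 3, 5 }, Ω }.
Iteration 1: +6 →
  { 1, 3, 4 }  = { 1, 3 } ∪ { 4 }
  { 1, 3, 5 }  = { 1, 3 } ∪ { 3, 5 }
  { 3, 4, 5 }  = { 4 } ∪ { 3, 5 }
  { 1, 2, 4, 6 }  = { 3, 5 }ᶜ
  { 2, 4, 5, 6 }  = { 1, 3 }ᶜ
  { 1, 2, 3, 5, 6 }  = { 4 }ᶜ
  |family| = 11
Iteration 2 adds 7:
  { 1, 2, 6 }  = { 3, 4, 5 }ᶜ
  { 2, 4, 6 }  = { 1, 3, 5 }ᶜ
  { 2, 5, 6 }  = { 1, 3, 4 }ᶜ
  { 1, 3, 4, 5 }  = { 3, 4, 5 } ∪ { 1, 3, 5 }
  { 1, 2, 3, 4, 6 }  = { 1, 2, 4, 6 } ∪ { 1, 3, 4 }
  { 1, 2, 4, 5, 6 }  = { 1, 2, 4, 6 } ∪ { 2, 4, 5, 6 }
  { 2, 3, 4, 5, 6 }  = { 3, 4, 5 } ∪ { 2, 4, 5, 6 }
  |family| = 18
Iteration 3: +7 →
  { 1 }  = { 2, 3, 4, 5, 6 }ᶜ
  { 3 }  = { 1, 2, 4, 5, 6 }ᶜ
  { 5 }  = { 1, 2, 3, 4, 6 }ᶜ
  { 2, 6 }  = { 1, 3, 4, 5 }ᶜ
  { 1, 2, 3, 6 }  = { 1, 3 } ∪ { 1, 2, 6 }
  { 1, 2, 5, 6 }  = { 1, 2, 6 } ∪ { 2, 5, 6 }
  { 2, 3, 5, 6 }  = { 3, 5 } ∪ { 2, 5, 6 }
  |family| = 25
Iteration 4. New:
  { 1, 4 }  = { 2, 3, 5, 6 }ᶜ
  { 1, 5 }  = { 1 } ∪ { 5 }
  { 3, 4 }  = { 1, 2, 5, 6 }ᶜ
  { 4, 5 }  = { 1, 2, 3, 6 }ᶜ
  { 2, 3, 6 }  = { 2, 6 } ∪ { 3 }
  { 2, 3, 4, 6 }  = { 2, 4, 6 } ∪ { 3 }
  |family| = 31
Iteration 5 adds 1:
  { 1, 4, 5 }  = { 2, 3, 6 }ᶜ
  |family| = 32
Iteration 6 adds nothing — fixpoint reached.

Hence σ(ℰ) has 32 members: { {  }, { 1 }, { 3 }, { 4 }, { 5 }, { 1, 3 }, { 1, 4 }, { 1, 5 }, { 2, 6 }, { 3, 4 }, { 3, 5 }, { 4, 5 }, { 1, 2, 6 }, { 1, 3, 4 }, { 1, 3, 5 }, { 1, 4, 5 }, { 2, 3, 6 }, { 2, 4, 6 }, { 2, 5, 6 }, { 3, 4, 5 }, { 1, 2, 3, 6 }, { 1, 2, 4, 6 }, { 1, 2, 5, 6 }, { 1, 3, 4, 5 }, { 2, 3, 4, 6 }, { 2, 3, 5, 6 }, { 2, 4, 5, 6 }, { 1, 2, 3, 4, 6 }, { 1, 2, 3, 5, 6 }, { 1, 2, 4, 5, 6 }, { 2, 3, 4, 5, 6 }, Ω }.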